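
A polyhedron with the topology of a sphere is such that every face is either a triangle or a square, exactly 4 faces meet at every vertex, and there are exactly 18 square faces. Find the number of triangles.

Let x be the number of triangles; then F = 18 + x.
Edge–face incidences: 2E = 4·18 + 3·x = 72 + 3x.
Every vertex has degree 4, so 4V = 2E.
Euler: V − E + F = 2 ⇒ (2E)/4 − E + (18 + x) = 2.
Multiply by 8: 2·(2E) − 4·(2E) + 8·(18 + x) = 16, i.e. 144 + 8x − 2·(72 + 3x) = 16.
Collecting terms: 2x = 16, so x = 8.
Then 2E = 72 + 3·8 = 96, so E = 48, V = 2E/4 = 24, F = 18 + 8 = 26.

8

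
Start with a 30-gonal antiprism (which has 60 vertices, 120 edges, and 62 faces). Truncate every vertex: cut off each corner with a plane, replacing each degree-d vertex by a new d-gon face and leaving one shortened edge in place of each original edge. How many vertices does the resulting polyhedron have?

240

Truncation replaces each original edge-end by a new vertex, so V′ = 2E = 240.
Each original edge survives, and each old vertex of degree d contributes d new edges; summing degrees gives Σd = 2E, so E′ = E + 2E = 3E = 360.
Each original face survives and each original vertex becomes one new face: F′ = F + V = 122.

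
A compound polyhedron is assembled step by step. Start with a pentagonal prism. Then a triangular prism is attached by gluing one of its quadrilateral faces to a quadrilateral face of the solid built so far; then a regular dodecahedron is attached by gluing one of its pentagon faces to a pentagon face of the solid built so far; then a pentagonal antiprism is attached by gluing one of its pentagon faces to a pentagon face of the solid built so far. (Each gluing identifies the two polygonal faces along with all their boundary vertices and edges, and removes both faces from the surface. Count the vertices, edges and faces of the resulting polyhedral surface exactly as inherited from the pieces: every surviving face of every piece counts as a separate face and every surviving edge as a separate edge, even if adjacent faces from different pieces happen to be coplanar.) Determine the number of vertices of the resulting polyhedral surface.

32

A pentagonal prism: V=10, E=15, F=7.
Attach a triangular prism (V=6, E=9, F=5) along a 4-gon: merge 4 vertices and 4 edges, delete both glued faces → V=12, E=20, F=10.
Attach a regular dodecahedron (V=20, E=30, F=12) along a 5-gon: merge 5 vertices and 5 edges, delete both glued faces → V=27, E=45, F=20.
Attach a pentagonal antiprism (V=10, E=20, F=12) along a 5-gon: merge 5 vertices and 5 edges, delete both glued faces → V=32, E=60, F=30.
Check: V − E + F = 32 − 60 + 30 = 2.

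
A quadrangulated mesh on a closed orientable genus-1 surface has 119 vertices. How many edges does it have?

238

χ = 2 − 2·1 = 0, and every face is a square so 4F = 2E.
V − E + F = 0 with E = 4F/2 gives 119 − (4/2 − 1)·F = 0, so F = 119 and E = 238.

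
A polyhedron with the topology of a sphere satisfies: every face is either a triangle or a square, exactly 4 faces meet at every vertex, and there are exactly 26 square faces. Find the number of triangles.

8

Let x be the number of triangles; then F = 26 + x.
Edge–face incidences: 2E = 4·26 + 3·x = 104 + 3x.
Every vertex has degree 4, so 4V = 2E.
Euler: V − E + F = 2 ⇒ (2E)/4 − E + (26 + x) = 2.
Multiply by 8: 2·(2E) − 4·(2E) + 8·(26 + x) = 16, i.e. 208 + 8x − 2·(104 + 3x) = 16.
Collecting terms: 2x = 16, so x = 8.
Then 2E = 104 + 3·8 = 128, so E = 64, V = 2E/4 = 32, F = 26 + 8 = 34.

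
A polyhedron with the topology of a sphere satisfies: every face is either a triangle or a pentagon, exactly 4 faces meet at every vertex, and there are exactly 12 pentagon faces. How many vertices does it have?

Let x be the number of triangles; then F = 12 + x.
Edge–face incidences: 2E = 5·12 + 3·x = 60 + 3x.
Every vertex has degree 4, so 4V = 2E.
Euler: V − E + F = 2 ⇒ (2E)/4 − E + (12 + x) = 2.
Multiply by 8: 2·(2E) − 4·(2E) + 8·(12 + x) = 16, i.e. 96 + 8x − 2·(60 + 3x) = 16.
Collecting terms: 2x − 24 = 16, so 2x = 40, so x = 20.
Then 2E = 60 + 3·20 = 120, so E = 60, V = 2E/4 = 30, F = 12 + 20 = 32.

30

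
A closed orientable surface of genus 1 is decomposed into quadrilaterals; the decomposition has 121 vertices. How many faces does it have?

χ = 2 − 2·1 = 0, and every face is a square so 4F = 2E.
V − E + F = 0 with E = 4F/2 gives 121 − (4/2 − 1)·F = 0, so F = 121 and E = 242.

121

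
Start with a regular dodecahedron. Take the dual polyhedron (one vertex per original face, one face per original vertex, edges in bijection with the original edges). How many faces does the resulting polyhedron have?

20

The base solid has V = 20, E = 30, F = 12.
The dual swaps V and F and preserves E: V′ = F = 12, E′ = E = 30, F′ = V = 20.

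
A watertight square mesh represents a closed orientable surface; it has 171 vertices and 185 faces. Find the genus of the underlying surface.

Every face is a square, so 2E = 4·185 = 740, giving E = 370.
χ = V − E + F = 171 − 370 + 185 = -14.
For a closed orientable surface χ = 2 − 2g, so g = (2 − (-14))/2 = 8.

8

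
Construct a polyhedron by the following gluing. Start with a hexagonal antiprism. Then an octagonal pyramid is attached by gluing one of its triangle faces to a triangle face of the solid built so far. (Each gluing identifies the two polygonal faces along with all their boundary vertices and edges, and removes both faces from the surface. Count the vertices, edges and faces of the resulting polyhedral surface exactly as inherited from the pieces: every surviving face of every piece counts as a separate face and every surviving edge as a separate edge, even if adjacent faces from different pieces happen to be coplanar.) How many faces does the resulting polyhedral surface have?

A hexagonal antiprism: V=12, E=24, F=14.
Attach an octagonal pyramid (V=9, E=16, F=9) along a 3-gon: merge 3 vertices and 3 edges, delete both glued faces → V=18, E=37, F=21.
Check: V − E + F = 18 − 37 + 21 = 2.

21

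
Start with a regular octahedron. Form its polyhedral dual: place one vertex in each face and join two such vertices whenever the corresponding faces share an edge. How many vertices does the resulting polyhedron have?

8

The base solid has V = 6, E = 12, F = 8.
The dual swaps V and F and preserves E: V′ = F = 8, E′ = E = 12, F′ = V = 6.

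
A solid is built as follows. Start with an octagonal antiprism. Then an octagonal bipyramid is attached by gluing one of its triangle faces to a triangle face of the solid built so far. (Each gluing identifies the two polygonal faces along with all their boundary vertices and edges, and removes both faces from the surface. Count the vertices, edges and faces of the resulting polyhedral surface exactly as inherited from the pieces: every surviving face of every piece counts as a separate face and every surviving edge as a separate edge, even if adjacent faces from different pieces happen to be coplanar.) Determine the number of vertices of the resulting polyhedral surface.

23

An octagonal antiprism: V=16, E=32, F=18.
Attach an octagonal bipyramid (V=10, E=24, F=16) along a 3-gon: merge 3 vertices and 3 edges, delete both glued faces → V=23, E=53, F=32.
Check: V − E + F = 23 − 53 + 32 = 2.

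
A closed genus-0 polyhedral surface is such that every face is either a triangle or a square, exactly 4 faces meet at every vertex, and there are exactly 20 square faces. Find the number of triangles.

8

Let x be the number of triangles; then F = 20 + x.
Edge–face incidences: 2E = 4·20 + 3·x = 80 + 3x.
Every vertex has degree 4, so 4V = 2E.
Euler: V − E + F = 2 ⇒ (2E)/4 − E + (20 + x) = 2.
Multiply by 8: 2·(2E) − 4·(2E) + 8·(20 + x) = 16, i.e. 160 + 8x − 2·(80 + 3x) = 16.
Collecting terms: 2x = 16, so x = 8.
Then 2E = 80 + 3·8 = 104, so E = 52, V = 2E/4 = 26, F = 20 + 8 = 28.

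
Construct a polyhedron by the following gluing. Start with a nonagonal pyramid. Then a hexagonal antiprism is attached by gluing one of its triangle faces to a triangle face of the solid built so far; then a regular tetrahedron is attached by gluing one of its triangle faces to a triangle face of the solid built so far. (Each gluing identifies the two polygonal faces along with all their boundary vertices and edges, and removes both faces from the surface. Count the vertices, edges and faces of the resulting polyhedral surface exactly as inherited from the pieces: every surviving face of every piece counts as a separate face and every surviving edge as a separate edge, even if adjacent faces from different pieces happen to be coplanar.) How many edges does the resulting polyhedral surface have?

42

A nonagonal pyramid: V=10, E=18, F=10.
Attach a hexagonal antiprism (V=12, E=24, F=14) along a 3-gon: merge 3 vertices and 3 edges, delete both glued faces → V=19, E=39, F=22.
Attach a regular tetrahedron (V=4, E=6, F=4) along a 3-gon: merge 3 vertices and 3 edges, delete both glued faces → V=20, E=42, F=24.
Check: V − E + F = 20 − 42 + 24 = 2.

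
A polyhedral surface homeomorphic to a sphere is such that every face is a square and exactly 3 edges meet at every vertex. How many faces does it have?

6

Each face has 4 edges and each edge borders two faces, so 2E = 4F.
Each vertex has degree 3, so 3V = 2E and hence V = 4F/3.
Euler: V − E + F = 2 ⇒ (4F/3) − (4F/2) + F = 2.
Multiply by 6: (8 − 12 + 6)F = 12, i.e. 2F = 12.
So F = 6, E = 4·6/2 = 12, V = 4·6/3 = 8.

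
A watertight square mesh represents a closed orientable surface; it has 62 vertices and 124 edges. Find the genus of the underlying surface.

Every face is a square and each edge borders two faces, so 4F = 2·124, giving F = 62.
χ = V − E + F = 62 − 124 + 62 = 0.
For a closed orientable surface χ = 2 − 2g, so g = (2 − (0))/2 = 1.

1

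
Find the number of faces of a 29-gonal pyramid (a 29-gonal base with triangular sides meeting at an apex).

30

A pyramid on an n-gon base has one n-gon and n triangles: V = 29 + 1 = 30, E = 2·29 = 58, F = 29 + 1 = 30.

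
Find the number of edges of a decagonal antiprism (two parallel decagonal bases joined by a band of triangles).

40

An antiprism on an n-gon has two n-gon caps and 2n triangles: V = 2·10 = 20, E = 4·10 = 40, F = 2·10 + 2 = 22.
Check: V − E + F = 20 − 40 + 22 = 2.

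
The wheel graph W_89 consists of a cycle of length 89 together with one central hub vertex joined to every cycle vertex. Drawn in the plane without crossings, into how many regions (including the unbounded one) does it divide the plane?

W_89 has V = 89 + 1 = 90 vertices and E = 2·89 = 178 edges.
By Euler's formula F = 2 − V + E = 2 − 90 + 178 = 90.

90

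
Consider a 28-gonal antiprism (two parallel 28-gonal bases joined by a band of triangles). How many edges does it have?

An antiprism on an n-gon has two n-gon caps and 2n triangles: V = 2·28 = 56, E = 4·28 = 112, F = 2·28 + 2 = 58.

112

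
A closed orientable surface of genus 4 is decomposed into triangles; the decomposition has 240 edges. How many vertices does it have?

χ = 2 − 2·4 = -6, and every face is a triangle so 3F = 2E.
F = 2E/3 = 160. Then V = -6 + E − F = -6 + 240 − 160 = 74.

74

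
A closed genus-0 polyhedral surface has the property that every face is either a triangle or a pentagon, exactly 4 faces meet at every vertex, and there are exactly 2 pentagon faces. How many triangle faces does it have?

10

Let x be the number of triangles; then F = 2 + x.
Edge–face incidences: 2E = 5·2 + 3·x = 10 + 3x.
Every vertex has degree 4, so 4V = 2E.
Euler: V − E + F = 2 ⇒ (2E)/4 − E + (2 + x) = 2.
Multiply by 8: 2·(2E) − 4·(2E) + 8·(2 + x) = 16, i.e. 16 + 8x − 2·(10 + 3x) = 16.
Collecting terms: 2x − 4 = 16, so 2x = 20, so x = 10.
Then 2E = 10 + 3·10 = 40, so E = 20, V = 2E/4 = 10, F = 2 + 10 = 12.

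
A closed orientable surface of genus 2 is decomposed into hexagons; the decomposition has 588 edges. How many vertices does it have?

χ = 2 − 2·2 = -2, and every face is a hexagon so 6F = 2E.
F = 2E/6 = 196. Then V = -2 + E − F = -2 + 588 − 196 = 390.

390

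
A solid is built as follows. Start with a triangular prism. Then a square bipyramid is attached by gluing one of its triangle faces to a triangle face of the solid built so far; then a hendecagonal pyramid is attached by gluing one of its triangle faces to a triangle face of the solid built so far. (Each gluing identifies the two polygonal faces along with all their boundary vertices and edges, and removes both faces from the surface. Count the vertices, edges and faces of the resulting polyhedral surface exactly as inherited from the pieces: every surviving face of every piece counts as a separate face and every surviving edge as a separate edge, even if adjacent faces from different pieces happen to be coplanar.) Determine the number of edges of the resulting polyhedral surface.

37

A triangular prism: V=6, E=9, F=5.
Attach a square bipyramid (V=6, E=12, F=8) along a 3-gon: merge 3 vertices and 3 edges, delete both glued faces → V=9, E=18, F=11.
Attach a hendecagonal pyramid (V=12, E=22, F=12) along a 3-gon: merge 3 vertices and 3 edges, delete both glued faces → V=18, E=37, F=21.
Check: V − E + F = 18 − 37 + 21 = 2.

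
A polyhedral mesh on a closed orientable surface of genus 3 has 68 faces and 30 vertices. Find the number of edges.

For a closed orientable surface of genus 3, χ = 2 − 2·3 = -4.
E = V + F − (-4) = 30 + 68 − (-4) = 102.

102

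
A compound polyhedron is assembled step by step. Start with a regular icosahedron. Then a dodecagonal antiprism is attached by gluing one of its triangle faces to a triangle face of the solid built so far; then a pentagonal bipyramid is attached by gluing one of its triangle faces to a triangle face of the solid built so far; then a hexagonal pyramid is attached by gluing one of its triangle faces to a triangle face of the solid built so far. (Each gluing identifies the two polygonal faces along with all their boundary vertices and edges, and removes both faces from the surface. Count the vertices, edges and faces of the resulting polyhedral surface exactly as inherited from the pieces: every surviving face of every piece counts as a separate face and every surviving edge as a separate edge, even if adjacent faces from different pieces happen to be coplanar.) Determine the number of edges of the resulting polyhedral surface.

A regular icosahedron: V=12, E=30, F=20.
Attach a dodecagonal antiprism (V=24, E=48, F=26) along a 3-gon: merge 3 vertices and 3 edges, delete both glued faces → V=33, E=75, F=44.
Attach a pentagonal bipyramid (V=7, E=15, F=10) along a 3-gon: merge 3 vertices and 3 edges, delete both glued faces → V=37, E=87, F=52.
Attach a hexagonal pyramid (V=7, E=12, F=7) along a 3-gon: merge 3 vertices and 3 edges, delete both glued faces → V=41, E=96, F=57.
Check: V − E + F = 41 − 96 + 57 = 2.

96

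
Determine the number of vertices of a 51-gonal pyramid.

52

A pyramid on an n-gon base has one n-gon and n triangles: V = 51 + 1 = 52, E = 2·51 = 102, F = 51 + 1 = 52.
Check: V − E + F = 52 − 102 + 52 = 2.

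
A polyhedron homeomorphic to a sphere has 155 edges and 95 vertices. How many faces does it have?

Here V − E + F = 2.
F = 2 − V + E = 2 − 95 + 155 = 62.

62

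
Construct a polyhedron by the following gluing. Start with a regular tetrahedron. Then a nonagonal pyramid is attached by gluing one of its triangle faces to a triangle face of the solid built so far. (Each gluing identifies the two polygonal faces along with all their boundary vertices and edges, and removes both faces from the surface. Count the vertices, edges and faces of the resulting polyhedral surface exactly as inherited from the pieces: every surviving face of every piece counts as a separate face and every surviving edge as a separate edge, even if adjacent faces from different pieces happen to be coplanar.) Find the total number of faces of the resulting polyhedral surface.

A regular tetrahedron: V=4, E=6, F=4.
Attach a nonagonal pyramid (V=10, E=18, F=10) along a 3-gon: merge 3 vertices and 3 edges, delete both glued faces → V=11, E=21, F=12.
Check: V − E + F = 11 − 21 + 12 = 2.

12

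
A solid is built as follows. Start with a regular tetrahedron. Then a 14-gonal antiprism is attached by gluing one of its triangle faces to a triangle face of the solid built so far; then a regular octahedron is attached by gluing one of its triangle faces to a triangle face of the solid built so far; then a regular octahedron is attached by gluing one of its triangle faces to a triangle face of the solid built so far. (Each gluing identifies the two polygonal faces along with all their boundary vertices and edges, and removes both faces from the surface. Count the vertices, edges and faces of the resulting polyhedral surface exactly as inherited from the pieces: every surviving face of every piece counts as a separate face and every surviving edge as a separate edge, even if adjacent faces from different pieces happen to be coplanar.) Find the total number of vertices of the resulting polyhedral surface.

A regular tetrahedron: V=4, E=6, F=4.
Attach a 14-gonal antiprism (V=28, E=56, F=30) along a 3-gon: merge 3 vertices and 3 edges, delete both glued faces → V=29, E=59, F=32.
Attach a regular octahedron (V=6, E=12, F=8) along a 3-gon: merge 3 vertices and 3 edges, delete both glued faces → V=32, E=68, F=38.
Attach a regular octahedron (V=6, E=12, F=8) along a 3-gon: merge 3 vertices and 3 edges, delete both glued faces → V=35, E=77, F=44.
Check: V − E + F = 35 − 77 + 44 = 2.

35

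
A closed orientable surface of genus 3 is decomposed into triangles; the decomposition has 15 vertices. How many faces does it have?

38

χ = 2 − 2·3 = -4, and every face is a triangle so 3F = 2E.
V − E + F = -4 with E = 3F/2 gives 15 − (3/2 − 1)·F = -4, so F = 38 and E = 57.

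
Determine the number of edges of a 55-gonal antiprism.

220

An antiprism on an n-gon has two n-gon caps and 2n triangles: V = 2·55 = 110, E = 4·55 = 220, F = 2·55 + 2 = 112.
Check: V − E + F = 110 − 220 + 112 = 2.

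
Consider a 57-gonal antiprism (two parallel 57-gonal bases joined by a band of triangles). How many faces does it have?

An antiprism on an n-gon has two n-gon caps and 2n triangles: V = 2·57 = 114, E = 4·57 = 228, F = 2·57 + 2 = 116.

116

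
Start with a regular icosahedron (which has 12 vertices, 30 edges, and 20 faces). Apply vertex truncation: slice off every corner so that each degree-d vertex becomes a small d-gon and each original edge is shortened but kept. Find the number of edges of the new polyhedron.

Truncation replaces each original edge-end by a new vertex, so V′ = 2E = 60.
Each original edge survives, and each old vertex of degree d contributes d new edges; summing degrees gives Σd = 2E, so E′ = E + 2E = 3E = 90.
Each original face survives and each original vertex becomes one new face: F′ = F + V = 32.

90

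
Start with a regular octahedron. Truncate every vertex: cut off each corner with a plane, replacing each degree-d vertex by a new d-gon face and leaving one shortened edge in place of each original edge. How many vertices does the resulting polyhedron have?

24

The base solid has V = 6, E = 12, F = 8.
Truncation replaces each original edge-end by a new vertex, so V′ = 2E = 24.
Each original edge survives, and each old vertex of degree d contributes d new edges; summing degrees gives Σd = 2E, so E′ = E + 2E = 3E = 36.
Each original face survives and each original vertex becomes one new face: F′ = F + V = 14.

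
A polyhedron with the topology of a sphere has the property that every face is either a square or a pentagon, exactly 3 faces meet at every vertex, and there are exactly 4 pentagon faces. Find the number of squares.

Let x be the number of squares; then F = 4 + x.
Edge–face incidences: 2E = 5·4 + 4·x = 20 + 4x.
Every vertex has degree 3, so 3V = 2E.
Euler: V − E + F = 2 ⇒ (2E)/3 − E + (4 + x) = 2.
Multiply by 6: 2·(2E) − 3·(2E) + 6·(4 + x) = 12, i.e. 24 + 6x − (20 + 4x) = 12.
Collecting terms: 2x + 4 = 12, so 2x = 8, so x = 4.
Then 2E = 20 + 4·4 = 36, so E = 18, V = 2E/3 = 12, F = 4 + 4 = 8.

4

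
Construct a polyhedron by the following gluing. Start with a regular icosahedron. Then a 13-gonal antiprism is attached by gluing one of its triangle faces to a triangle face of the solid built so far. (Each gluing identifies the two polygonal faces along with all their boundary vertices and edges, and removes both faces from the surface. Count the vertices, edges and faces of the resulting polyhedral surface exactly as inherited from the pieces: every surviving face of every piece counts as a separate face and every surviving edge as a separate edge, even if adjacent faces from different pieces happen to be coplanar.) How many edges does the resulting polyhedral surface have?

79

A regular icosahedron: V=12, E=30, F=20.
Attach a 13-gonal antiprism (V=26, E=52, F=28) along a 3-gon: merge 3 vertices and 3 edges, delete both glued faces → V=35, E=79, F=46.
Check: V − E + F = 35 − 79 + 46 = 2.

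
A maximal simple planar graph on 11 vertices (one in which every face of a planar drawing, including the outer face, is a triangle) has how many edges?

In a plane triangulation 3F = 2E and V − E + F = 2, so E = 3V − 6 = 3·11 − 6 = 27.

27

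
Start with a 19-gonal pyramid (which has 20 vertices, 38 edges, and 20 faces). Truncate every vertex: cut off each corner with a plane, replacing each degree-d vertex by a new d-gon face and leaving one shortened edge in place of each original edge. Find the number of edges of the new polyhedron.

114

Truncation replaces each original edge-end by a new vertex, so V′ = 2E = 76.
Each original edge survives, and each old vertex of degree d contributes d new edges; summing degrees gives Σd = 2E, so E′ = E + 2E = 3E = 114.
Each original face survives and each original vertex becomes one new face: F′ = F + V = 40.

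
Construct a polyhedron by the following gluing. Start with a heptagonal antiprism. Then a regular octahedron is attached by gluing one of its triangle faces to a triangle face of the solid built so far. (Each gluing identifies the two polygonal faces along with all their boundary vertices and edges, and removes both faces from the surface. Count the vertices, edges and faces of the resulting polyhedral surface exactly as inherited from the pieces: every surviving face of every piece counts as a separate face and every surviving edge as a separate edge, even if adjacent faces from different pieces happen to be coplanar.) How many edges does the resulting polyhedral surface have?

37

A heptagonal antiprism: V=14, E=28, F=16.
Attach a regular octahedron (V=6, E=12, F=8) along a 3-gon: merge 3 vertices and 3 edges, delete both glued faces → V=17, E=37, F=22.
Check: V − E + F = 17 − 37 + 22 = 2.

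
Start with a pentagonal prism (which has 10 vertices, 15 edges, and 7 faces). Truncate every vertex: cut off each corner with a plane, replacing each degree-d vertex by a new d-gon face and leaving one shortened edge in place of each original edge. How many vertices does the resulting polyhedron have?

30

Truncation replaces each original edge-end by a new vertex, so V′ = 2E = 30.
Each original edge survives, and each old vertex of degree d contributes d new edges; summing degrees gives Σd = 2E, so E′ = E + 2E = 3E = 45.
Each original face survives and each original vertex becomes one new face: F′ = F + V = 17.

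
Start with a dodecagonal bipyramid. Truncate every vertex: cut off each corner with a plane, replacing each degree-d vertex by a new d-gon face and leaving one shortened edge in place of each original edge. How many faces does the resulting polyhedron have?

The base solid has V = 14, E = 36, F = 24.
Truncation replaces each original edge-end by a new vertex, so V′ = 2E = 72.
Each original edge survives, and each old vertex of degree d contributes d new edges; summing degrees gives Σd = 2E, so E′ = E + 2E = 3E = 108.
Each original face survives and each original vertex becomes one new face: F′ = F + V = 38.

38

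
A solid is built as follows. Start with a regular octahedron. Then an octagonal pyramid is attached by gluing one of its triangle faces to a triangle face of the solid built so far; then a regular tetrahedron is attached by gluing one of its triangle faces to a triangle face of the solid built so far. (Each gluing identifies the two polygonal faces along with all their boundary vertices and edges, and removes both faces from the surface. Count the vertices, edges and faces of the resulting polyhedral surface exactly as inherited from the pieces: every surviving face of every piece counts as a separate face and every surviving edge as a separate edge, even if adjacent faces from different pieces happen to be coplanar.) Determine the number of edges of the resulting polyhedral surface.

A regular octahedron: V=6, E=12, F=8.
Attach an octagonal pyramid (V=9, E=16, F=9) along a 3-gon: merge 3 vertices and 3 edges, delete both glued faces → V=12, E=25, F=15.
Attach a regular tetrahedron (V=4, E=6, F=4) along a 3-gon: merge 3 vertices and 3 edges, delete both glued faces → V=13, E=28, F=17.
Check: V − E + F = 13 − 28 + 17 = 2.

28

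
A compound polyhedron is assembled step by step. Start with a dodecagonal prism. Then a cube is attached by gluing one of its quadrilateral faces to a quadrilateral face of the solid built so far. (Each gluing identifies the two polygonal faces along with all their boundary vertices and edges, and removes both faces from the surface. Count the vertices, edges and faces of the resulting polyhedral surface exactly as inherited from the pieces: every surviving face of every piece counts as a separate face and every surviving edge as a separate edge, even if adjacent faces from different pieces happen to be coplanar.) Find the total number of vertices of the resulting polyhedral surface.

28

A dodecagonal prism: V=24, E=36, F=14.
Attach a cube (V=8, E=12, F=6) along a 4-gon: merge 4 vertices and 4 edges, delete both glued faces → V=28, E=44, F=18.
Check: V − E + F = 28 − 44 + 18 = 2.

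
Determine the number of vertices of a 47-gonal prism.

A prism on an n-gon has two n-gon bases and n rectangular sides: V = 2·47 = 94, E = 3·47 = 141, F = 47 + 2 = 49.

94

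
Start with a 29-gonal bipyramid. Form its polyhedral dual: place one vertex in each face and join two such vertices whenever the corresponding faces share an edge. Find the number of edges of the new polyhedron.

The base solid has V = 31, E = 87, F = 58.
The dual swaps V and F and preserves E: V′ = F = 58, E′ = E = 87, F′ = V = 31.

87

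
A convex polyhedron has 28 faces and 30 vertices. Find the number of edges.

Here V − E + F = 2.
E = V + F − (2) = 30 + 28 − (2) = 56.

56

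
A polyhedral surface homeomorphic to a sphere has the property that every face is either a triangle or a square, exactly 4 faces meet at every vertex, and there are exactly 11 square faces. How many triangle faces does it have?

8

Let x be the number of triangles; then F = 11 + x.
Edge–face incidences: 2E = 4·11 + 3·x = 44 + 3x.
Every vertex has degree 4, so 4V = 2E.
Euler: V − E + F = 2 ⇒ (2E)/4 − E + (11 + x) = 2.
Multiply by 8: 2·(2E) − 4·(2E) + 8·(11 + x) = 16, i.e. 88 + 8x − 2·(44 + 3x) = 16.
Collecting terms: 2x = 16, so x = 8.
Then 2E = 44 + 3·8 = 68, so E = 34, V = 2E/4 = 17, F = 11 + 8 = 19.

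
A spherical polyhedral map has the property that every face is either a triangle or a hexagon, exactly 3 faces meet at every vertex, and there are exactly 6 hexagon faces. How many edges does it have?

Let x be the number of triangles; then F = 6 + x.
Edge–face incidences: 2E = 6·6 + 3·x = 36 + 3x.
Every vertex has degree 3, so 3V = 2E.
Euler: V − E + F = 2 ⇒ (2E)/3 − E + (6 + x) = 2.
Multiply by 6: 2·(2E) − 3·(2E) + 6·(6 + x) = 12, i.e. 36 + 6x − (36 + 3x) = 12.
Collecting terms: 3x = 12, so x = 4.
Then 2E = 36 + 3·4 = 48, so E = 24, V = 2E/3 = 16, F = 6 + 4 = 10.

24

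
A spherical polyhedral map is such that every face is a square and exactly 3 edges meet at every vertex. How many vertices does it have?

8

Each face has 4 edges and each edge borders two faces, so 2E = 4F.
Each vertex has degree 3, so 3V = 2E and hence V = 4F/3.
Euler: V − E + F = 2 ⇒ (4F/3) − (4F/2) + F = 2.
Multiply by 6: (8 − 12 + 6)F = 12, i.e. 2F = 12.
So F = 6, E = 4·6/2 = 12, V = 4·6/3 = 8.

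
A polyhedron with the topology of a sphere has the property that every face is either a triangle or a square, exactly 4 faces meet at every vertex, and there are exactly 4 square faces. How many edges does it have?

20

Let x be the number of triangles; then F = 4 + x.
Edge–face incidences: 2E = 4·4 + 3·x = 16 + 3x.
Every vertex has degree 4, so 4V = 2E.
Euler: V − E + F = 2 ⇒ (2E)/4 − E + (4 + x) = 2.
Multiply by 8: 2·(2E) − 4·(2E) + 8·(4 + x) = 16, i.e. 32 + 8x − 2·(16 + 3x) = 16.
Collecting terms: 2x = 16, so x = 8.
Then 2E = 16 + 3·8 = 40, so E = 20, V = 2E/4 = 10, F = 4 + 8 = 12.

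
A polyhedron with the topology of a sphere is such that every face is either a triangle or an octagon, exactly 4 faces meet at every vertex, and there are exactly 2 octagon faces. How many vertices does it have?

16

Let x be the number of triangles; then F = 2 + x.
Edge–face incidences: 2E = 8·2 + 3·x = 16 + 3x.
Every vertex has degree 4, so 4V = 2E.
Euler: V − E + F = 2 ⇒ (2E)/4 − E + (2 + x) = 2.
Multiply by 8: 2·(2E) − 4·(2E) + 8·(2 + x) = 16, i.e. 16 + 8x − 2·(16 + 3x) = 16.
Collecting terms: 2x − 16 = 16, so 2x = 32, so x = 16.
Then 2E = 16 + 3·16 = 64, so E = 32, V = 2E/4 = 16, F = 2 + 16 = 18.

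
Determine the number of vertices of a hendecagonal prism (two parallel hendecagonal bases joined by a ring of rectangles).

22

A prism on an n-gon has two n-gon bases and n rectangular sides: V = 2·11 = 22, E = 3·11 = 33, F = 11 + 2 = 13.
Check: V − E + F = 22 − 33 + 13 = 2.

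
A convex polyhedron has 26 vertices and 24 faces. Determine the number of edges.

48

Here V − E + F = 2.
E = V + F − (2) = 26 + 24 − (2) = 48.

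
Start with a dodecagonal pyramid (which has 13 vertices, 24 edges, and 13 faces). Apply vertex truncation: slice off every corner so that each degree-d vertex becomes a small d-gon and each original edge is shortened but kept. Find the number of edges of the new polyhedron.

Truncation replaces each original edge-end by a new vertex, so V′ = 2E = 48.
Each original edge survives, and each old vertex of degree d contributes d new edges; summing degrees gives Σd = 2E, so E′ = E + 2E = 3E = 72.
Each original face survives and each original vertex becomes one new face: F′ = F + V = 26.

72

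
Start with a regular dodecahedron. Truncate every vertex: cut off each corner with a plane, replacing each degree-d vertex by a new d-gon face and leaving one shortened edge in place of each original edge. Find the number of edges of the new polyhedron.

The base solid has V = 20, E = 30, F = 12.
Truncation replaces each original edge-end by a new vertex, so V′ = 2E = 60.
Each original edge survives, and each old vertex of degree d contributes d new edges; summing degrees gives Σd = 2E, so E′ = E + 2E = 3E = 90.
Each original face survives and each original vertex becomes one new face: F′ = F + V = 32.

90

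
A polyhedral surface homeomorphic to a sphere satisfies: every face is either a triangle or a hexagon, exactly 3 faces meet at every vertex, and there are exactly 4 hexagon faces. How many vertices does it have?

12

Let x be the number of triangles; then F = 4 + x.
Edge–face incidences: 2E = 6·4 + 3·x = 24 + 3x.
Every vertex has degree 3, so 3V = 2E.
Euler: V − E + F = 2 ⇒ (2E)/3 − E + (4 + x) = 2.
Multiply by 6: 2·(2E) − 3·(2E) + 6·(4 + x) = 12, i.e. 24 + 6x − (24 + 3x) = 12.
Collecting terms: 3x = 12, so x = 4.
Then 2E = 24 + 3·4 = 36, so E = 18, V = 2E/3 = 12, F = 4 + 4 = 8.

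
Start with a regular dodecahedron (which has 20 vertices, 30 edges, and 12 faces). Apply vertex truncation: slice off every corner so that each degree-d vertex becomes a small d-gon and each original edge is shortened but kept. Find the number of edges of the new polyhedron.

90

Truncation replaces each original edge-end by a new vertex, so V′ = 2E = 60.
Each original edge survives, and each old vertex of degree d contributes d new edges; summing degrees gives Σd = 2E, so E′ = E + 2E = 3E = 90.
Each original face survives and each original vertex becomes one new face: F′ = F + V = 32.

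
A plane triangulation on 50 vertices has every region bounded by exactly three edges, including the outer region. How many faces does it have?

96

In a plane triangulation 3F = 2E and V − E + F = 2, so F = 2V − 4 = 2·50 − 4 = 96.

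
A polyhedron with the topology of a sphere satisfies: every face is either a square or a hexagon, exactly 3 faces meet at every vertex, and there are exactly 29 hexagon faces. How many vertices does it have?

66

Let x be the number of squares; then F = 29 + x.
Edge–face incidences: 2E = 6·29 + 4·x = 174 + 4x.
Every vertex has degree 3, so 3V = 2E.
Euler: V − E + F = 2 ⇒ (2E)/3 − E + (29 + x) = 2.
Multiply by 6: 2·(2E) − 3·(2E) + 6·(29 + x) = 12, i.e. 174 + 6x − (174 + 4x) = 12.
Collecting terms: 2x = 12, so x = 6.
Then 2E = 174 + 4·6 = 198, so E = 99, V = 2E/3 = 66, F = 29 + 6 = 35.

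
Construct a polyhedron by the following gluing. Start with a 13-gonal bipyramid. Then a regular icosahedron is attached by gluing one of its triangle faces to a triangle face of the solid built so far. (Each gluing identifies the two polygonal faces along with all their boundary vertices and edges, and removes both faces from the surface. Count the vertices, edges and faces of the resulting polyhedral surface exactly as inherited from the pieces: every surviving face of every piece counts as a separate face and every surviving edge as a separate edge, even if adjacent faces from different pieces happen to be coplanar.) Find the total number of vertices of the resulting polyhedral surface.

A 13-gonal bipyramid: V=15, E=39, F=26.
Attach a regular icosahedron (V=12, E=30, F=20) along a 3-gon: merge 3 vertices and 3 edges, delete both glued faces → V=24, E=66, F=44.
Check: V − E + F = 24 − 66 + 44 = 2.

24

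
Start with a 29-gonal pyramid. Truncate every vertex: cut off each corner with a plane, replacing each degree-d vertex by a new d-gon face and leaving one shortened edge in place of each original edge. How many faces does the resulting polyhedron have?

60

The base solid has V = 30, E = 58, F = 30.
Truncation replaces each original edge-end by a new vertex, so V′ = 2E = 116.
Each original edge survives, and each old vertex of degree d contributes d new edges; summing degrees gives Σd = 2E, so E′ = E + 2E = 3E = 174.
Each original face survives and each original vertex becomes one new face: F′ = F + V = 60.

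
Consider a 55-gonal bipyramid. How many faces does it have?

110

A bipyramid over an n-gon has 2n triangular faces and n + 2 vertices: V = 55 + 2 = 57, E = 3·55 = 165, F = 2·55 = 110.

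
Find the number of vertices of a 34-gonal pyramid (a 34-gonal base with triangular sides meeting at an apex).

35

A pyramid on an n-gon base has one n-gon and n triangles: V = 34 + 1 = 35, E = 2·34 = 68, F = 34 + 1 = 35.
Check: V − E + F = 35 − 68 + 35 = 2.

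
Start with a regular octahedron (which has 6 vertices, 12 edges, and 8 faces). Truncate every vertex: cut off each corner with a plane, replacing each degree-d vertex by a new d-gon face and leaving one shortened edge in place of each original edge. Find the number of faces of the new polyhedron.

14

Truncation replaces each original edge-end by a new vertex, so V′ = 2E = 24.
Each original edge survives, and each old vertex of degree d contributes d new edges; summing degrees gives Σd = 2E, so E′ = E + 2E = 3E = 36.
Each original face survives and each original vertex becomes one new face: F′ = F + V = 14.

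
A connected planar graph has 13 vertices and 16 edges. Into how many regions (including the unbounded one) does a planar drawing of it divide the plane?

5

Euler's formula for a connected plane graph: V − E + F = 2, so F = 2 − 13 + 16 = 5.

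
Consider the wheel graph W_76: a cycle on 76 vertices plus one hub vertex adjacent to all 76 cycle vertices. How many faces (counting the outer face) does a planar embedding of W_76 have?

77

W_76 has V = 76 + 1 = 77 vertices and E = 2·76 = 152 edges.
By Euler's formula F = 2 − V + E = 2 − 77 + 152 = 77.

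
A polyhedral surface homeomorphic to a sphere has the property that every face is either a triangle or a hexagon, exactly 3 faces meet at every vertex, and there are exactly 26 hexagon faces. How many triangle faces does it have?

4

Let x be the number of triangles; then F = 26 + x.
Edge–face incidences: 2E = 6·26 + 3·x = 156 + 3x.
Every vertex has degree 3, so 3V = 2E.
Euler: V − E + F = 2 ⇒ (2E)/3 − E + (26 + x) = 2.
Multiply by 6: 2·(2E) − 3·(2E) + 6·(26 + x) = 12, i.e. 156 + 6x − (156 + 3x) = 12.
Collecting terms: 3x = 12, so x = 4.
Then 2E = 156 + 3·4 = 168, so E = 84, V = 2E/3 = 56, F = 26 + 4 = 30.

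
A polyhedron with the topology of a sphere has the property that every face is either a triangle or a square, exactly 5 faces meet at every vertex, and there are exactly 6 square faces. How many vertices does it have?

24

Let x be the number of triangles; then F = 6 + x.
Edge–face incidences: 2E = 4·6 + 3·x = 24 + 3x.
Every vertex has degree 5, so 5V = 2E.
Euler: V − E + F = 2 ⇒ (2E)/5 − E + (6 + x) = 2.
Multiply by 10: 2·(2E) − 5·(2E) + 10·(6 + x) = 20, i.e. 60 + 10x − 3·(24 + 3x) = 20.
Collecting terms: x − 12 = 20, so x = 32.
Then 2E = 24 + 3·32 = 120, so E = 60, V = 2E/5 = 24, F = 6 + 32 = 38.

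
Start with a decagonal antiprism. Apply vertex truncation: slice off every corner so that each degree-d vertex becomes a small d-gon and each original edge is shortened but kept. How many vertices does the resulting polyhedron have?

80

The base solid has V = 20, E = 40, F = 22.
Truncation replaces each original edge-end by a new vertex, so V′ = 2E = 80.
Each original edge survives, and each old vertex of degree d contributes d new edges; summing degrees gives Σd = 2E, so E′ = E + 2E = 3E = 120.
Each original face survives and each original vertex becomes one new face: F′ = F + V = 42.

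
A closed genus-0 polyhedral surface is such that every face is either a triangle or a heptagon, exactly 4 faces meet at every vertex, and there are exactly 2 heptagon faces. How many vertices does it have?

14

Let x be the number of triangles; then F = 2 + x.
Edge–face incidences: 2E = 7·2 + 3·x = 14 + 3x.
Every vertex has degree 4, so 4V = 2E.
Euler: V − E + F = 2 ⇒ (2E)/4 − E + (2 + x) = 2.
Multiply by 8: 2·(2E) − 4·(2E) + 8·(2 + x) = 16, i.e. 16 + 8x − 2·(14 + 3x) = 16.
Collecting terms: 2x − 12 = 16, so 2x = 28, so x = 14.
Then 2E = 14 + 3·14 = 56, so E = 28, V = 2E/4 = 14, F = 2 + 14 = 16.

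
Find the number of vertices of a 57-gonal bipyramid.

59

A bipyramid over an n-gon has 2n triangular faces and n + 2 vertices: V = 57 + 2 = 59, E = 3·57 = 171, F = 2·57 = 114.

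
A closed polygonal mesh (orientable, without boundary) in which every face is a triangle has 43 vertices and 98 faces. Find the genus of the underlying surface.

Every face is a triangle, so 2E = 3·98 = 294, giving E = 147.
χ = V − E + F = 43 − 147 + 98 = -6.
For a closed orientable surface χ = 2 − 2g, so g = (2 − (-6))/2 = 4.

4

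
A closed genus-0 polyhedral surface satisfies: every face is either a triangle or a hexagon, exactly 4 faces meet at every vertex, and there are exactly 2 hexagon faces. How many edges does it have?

24

Let x be the number of triangles; then F = 2 + x.
Edge–face incidences: 2E = 6·2 + 3·x = 12 + 3x.
Every vertex has degree 4, so 4V = 2E.
Euler: V − E + F = 2 ⇒ (2E)/4 − E + (2 + x) = 2.
Multiply by 8: 2·(2E) − 4·(2E) + 8·(2 + x) = 16, i.e. 16 + 8x − 2·(12 + 3x) = 16.
Collecting terms: 2x − 8 = 16, so 2x = 24, so x = 12.
Then 2E = 12 + 3·12 = 48, so E = 24, V = 2E/4 = 12, F = 2 + 12 = 14.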